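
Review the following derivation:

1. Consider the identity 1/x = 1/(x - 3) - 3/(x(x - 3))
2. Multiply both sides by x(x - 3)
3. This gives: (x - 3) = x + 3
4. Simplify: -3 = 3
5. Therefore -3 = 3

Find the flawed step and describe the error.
Step 3: This gives: (x - 3) = x + 3

Step 3 makes a sign error when clearing denominators. Multiplying -3/(x(x - 3)) by x(x - 3) gives -3, not +3. The correct result is (x - 3) = x - 3, which is trivially true, not (x - 3) = x + 3. (Step 1 is a valid identity: 1/(x - 3) - 3/(x(x - 3)) = (x - 3)/(x(x - 3)) = 1/x.)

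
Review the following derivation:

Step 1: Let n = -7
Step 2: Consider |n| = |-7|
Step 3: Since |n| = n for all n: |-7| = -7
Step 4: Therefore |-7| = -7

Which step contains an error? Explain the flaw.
Step 3: Since |n| = n for all n: |-7| = -7

Step 3 incorrectly states that |n| = n for all n. The correct definition is |n| = n when n >= 0, and |n| = -n when n < 0. Since -7 < 0, we have |-7| = -(-7) = 7, not -7.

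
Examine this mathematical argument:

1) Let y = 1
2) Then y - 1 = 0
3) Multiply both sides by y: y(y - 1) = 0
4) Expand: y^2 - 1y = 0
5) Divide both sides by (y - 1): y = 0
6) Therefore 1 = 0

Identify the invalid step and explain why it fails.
Step 5: Divide both sides by (y - 1): y = 0

Step 5 divides both sides by (y - 1). However, since y = 1, we have (y - 1) = 0. Division by zero is undefined, making this step invalid.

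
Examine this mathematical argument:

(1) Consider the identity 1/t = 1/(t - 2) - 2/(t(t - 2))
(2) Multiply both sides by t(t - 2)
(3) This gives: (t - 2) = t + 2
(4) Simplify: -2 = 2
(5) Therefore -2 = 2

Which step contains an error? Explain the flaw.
Step 3: This gives: (t - 2) = t + 2

Step 3 makes a sign error when clearing denominators. Multiplying -2/(t(t - 2)) by t(t - 2) gives -2, not +2. The correct result is (t - 2) = t - 2, which is trivially true, not (t - 2) = t + 2. (Step 1 is a valid identity: 1/(t - 2) - 2/(t(t - 2)) = (t - 2)/(t(t - 2)) = 1/t.)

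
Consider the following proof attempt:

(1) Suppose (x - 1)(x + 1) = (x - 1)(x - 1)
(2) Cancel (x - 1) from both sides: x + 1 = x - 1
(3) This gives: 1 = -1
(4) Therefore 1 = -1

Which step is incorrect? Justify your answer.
Step 2: Cancel (x - 1) from both sides: x + 1 = x - 1

Step 2 cancels (x - 1) from both sides. This is only valid if (x - 1) ≠ 0, i.e., x ≠ 1. When x = 1, both sides equal zero regardless of the other factors. The correct approach requires considering x = 1 as a separate case.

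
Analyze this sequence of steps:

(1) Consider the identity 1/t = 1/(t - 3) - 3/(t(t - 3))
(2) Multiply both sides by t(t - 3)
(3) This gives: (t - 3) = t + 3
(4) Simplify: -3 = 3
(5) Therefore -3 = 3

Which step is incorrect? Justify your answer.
Step 3: This gives: (t - 3) = t + 3

Step 3 makes a sign error when clearing denominators. Multiplying -3/(t(t - 3)) by t(t - 3) gives -3, not +3. The correct result is (t - 3) = t - 3, which is trivially true, not (t - 3) = t + 3. (Step 1 is a valid identity: 1/(t - 3) - 3/(t(t - 3)) = (t - 3)/(t(t - 3)) = 1/t.)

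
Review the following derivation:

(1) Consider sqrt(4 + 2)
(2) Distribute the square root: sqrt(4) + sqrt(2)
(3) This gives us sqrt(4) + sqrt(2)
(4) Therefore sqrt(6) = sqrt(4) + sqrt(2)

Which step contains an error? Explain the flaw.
Step 2: Distribute the square root: sqrt(4) + sqrt(2)

Step 2 incorrectly 'distributes' the square root over addition. The square root function does not distribute: sqrt(a + b) ≠ sqrt(a) + sqrt(b). In fact, sqrt(4 + 2) = sqrt(6) ≈ 2.4495, while sqrt(4) + sqrt(2) ≈ 3.4142.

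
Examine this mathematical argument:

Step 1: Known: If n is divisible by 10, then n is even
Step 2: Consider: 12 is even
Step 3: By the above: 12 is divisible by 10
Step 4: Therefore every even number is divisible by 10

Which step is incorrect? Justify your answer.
Step 3: By the above: 12 is divisible by 10

Step 3 commits the fallacy of affirming the consequent. The known fact 'divisible by 10 → even' does NOT imply 'even → divisible by 10'. That would be the converse, which is false. For example, 12 is even but 12 ÷ 10 = 1.20, which is not an integer.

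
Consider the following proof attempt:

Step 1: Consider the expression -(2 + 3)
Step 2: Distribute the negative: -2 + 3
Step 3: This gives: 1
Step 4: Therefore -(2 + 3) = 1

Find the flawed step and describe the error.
Step 2: Distribute the negative: -2 + 3

Step 2 incorrectly distributes the negative sign. The correct distribution is -(2 + 3) = -2 - 3 = -5. The negative must be applied to both terms, not just the first. The error treats -(2 + 3) as -2 + 3, which equals 1 instead of -5.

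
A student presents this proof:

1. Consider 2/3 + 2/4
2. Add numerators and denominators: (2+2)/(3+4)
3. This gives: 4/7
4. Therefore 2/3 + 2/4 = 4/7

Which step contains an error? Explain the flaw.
Step 2: Add numerators and denominators: (2+2)/(3+4)

Step 2 incorrectly adds fractions by separately adding numerators and denominators. This is wrong. The correct method requires a common denominator: 2/3 + 2/4 = (2×4 + 2×3)/(3×4) = 14/12 = 7/6. The method used gives 4/7, which is different.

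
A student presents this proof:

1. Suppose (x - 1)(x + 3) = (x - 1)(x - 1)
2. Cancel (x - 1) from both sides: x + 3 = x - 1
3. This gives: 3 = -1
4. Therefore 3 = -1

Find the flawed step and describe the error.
Step 2: Cancel (x - 1) from both sides: x + 3 = x - 1

Step 2 cancels (x - 1) from both sides. This is only valid if (x - 1) ≠ 0, i.e., x ≠ 1. When x = 1, both sides equal zero regardless of the other factors. The correct approach requires considering x = 1 as a separate case.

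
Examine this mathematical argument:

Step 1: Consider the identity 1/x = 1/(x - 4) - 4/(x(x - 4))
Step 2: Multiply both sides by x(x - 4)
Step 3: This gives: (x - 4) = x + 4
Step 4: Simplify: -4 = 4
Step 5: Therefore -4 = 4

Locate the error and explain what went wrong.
Step 3: This gives: (x - 4) = x + 4

Step 3 makes a sign error when clearing denominators. Multiplying -4/(x(x - 4)) by x(x - 4) gives -4, not +4. The correct result is (x - 4) = x - 4, which is trivially true, not (x - 4) = x + 4. (Step 1 is a valid identity: 1/(x - 4) - 4/(x(x - 4)) = (x - 4)/(x(x - 4)) = 1/x.)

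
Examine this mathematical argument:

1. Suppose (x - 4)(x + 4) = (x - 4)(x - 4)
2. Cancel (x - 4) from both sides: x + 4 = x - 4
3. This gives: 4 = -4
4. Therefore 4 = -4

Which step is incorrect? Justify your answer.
Step 2: Cancel (x - 4) from both sides: x + 4 = x - 4

Step 2 cancels (x - 4) from both sides. This is only valid if (x - 4) ≠ 0, i.e., x ≠ 4. When x = 4, both sides equal zero regardless of the other factors. The correct approach requires considering x = 4 as a separate case.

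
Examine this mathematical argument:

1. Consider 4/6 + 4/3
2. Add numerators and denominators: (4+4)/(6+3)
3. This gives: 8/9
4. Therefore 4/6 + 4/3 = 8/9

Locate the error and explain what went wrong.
Step 2: Add numerators and denominators: (4+4)/(6+3)

Step 2 incorrectly adds fractions by separately adding numerators and denominators. This is wrong. The correct method requires a common denominator: 4/6 + 4/3 = (4×3 + 4×6)/(6×3) = 36/18 = 2. The method used gives 8/9, which is different.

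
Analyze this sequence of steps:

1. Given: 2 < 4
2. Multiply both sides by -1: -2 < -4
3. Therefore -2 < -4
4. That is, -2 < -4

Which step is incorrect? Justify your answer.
Step 2: Multiply both sides by -1: -2 < -4

Step 2 multiplies both sides by -1 but fails to reverse the inequality sign. When multiplying (or dividing) an inequality by a negative number, the direction must be reversed. Since 2 < 4, we should get -2 > -4, i.e., -2 > -4.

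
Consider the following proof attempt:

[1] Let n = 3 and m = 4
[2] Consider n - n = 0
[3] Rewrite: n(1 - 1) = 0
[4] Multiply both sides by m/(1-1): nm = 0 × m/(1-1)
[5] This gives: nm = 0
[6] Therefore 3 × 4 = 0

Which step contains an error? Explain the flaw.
Step 4: Multiply both sides by m/(1-1): nm = 0 × m/(1-1)

Step 4 multiplies both sides by m/(1-1). However, 1-1 = 0, so this is multiplication by m/0, which is undefined. We cannot multiply by an undefined expression.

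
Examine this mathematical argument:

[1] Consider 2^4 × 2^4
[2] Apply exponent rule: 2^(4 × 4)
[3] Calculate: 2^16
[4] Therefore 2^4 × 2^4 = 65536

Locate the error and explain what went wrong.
Step 2: Apply exponent rule: 2^(4 × 4)

Step 2 incorrectly states that a^b × a^c = a^(b×c). The correct rule is a^b × a^c = a^(b+c). The actual value is 2^4 × 2^4 = 2^8 = 256, not 2^16 = 65536.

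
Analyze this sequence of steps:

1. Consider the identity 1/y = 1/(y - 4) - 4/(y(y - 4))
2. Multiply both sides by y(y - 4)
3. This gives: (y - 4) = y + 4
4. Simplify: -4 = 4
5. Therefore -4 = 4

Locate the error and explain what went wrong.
Step 3: This gives: (y - 4) = y + 4

Step 3 makes a sign error when clearing denominators. Multiplying -4/(y(y - 4)) by y(y - 4) gives -4, not +4. The correct result is (y - 4) = y - 4, which is trivially true, not (y - 4) = y + 4. (Step 1 is a valid identity: 1/(y - 4) - 4/(y(y - 4)) = (y - 4)/(y(y - 4)) = 1/y.)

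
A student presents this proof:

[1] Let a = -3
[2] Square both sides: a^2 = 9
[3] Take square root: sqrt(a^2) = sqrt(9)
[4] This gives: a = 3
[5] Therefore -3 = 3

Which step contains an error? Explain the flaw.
Step 4: This gives: a = 3

Step 4 incorrectly states that sqrt(a^2) = a. The correct identity is sqrt(a^2) = |a|. Since a = -3 < 0, we have sqrt(a^2) = |-3| = 3, not a = -3.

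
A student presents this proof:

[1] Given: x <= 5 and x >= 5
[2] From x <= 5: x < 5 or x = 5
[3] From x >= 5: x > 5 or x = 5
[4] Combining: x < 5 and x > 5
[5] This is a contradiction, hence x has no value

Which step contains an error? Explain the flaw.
Step 4: Combining: x < 5 and x > 5

Step 4 incorrectly combines the conditions. From x <= 5 and x >= 5, the intersection is x = 5. The error treats the 'or' cases as 'and' requirements. The correct conclusion is that x = 5 is the unique solution, not that no solution exists.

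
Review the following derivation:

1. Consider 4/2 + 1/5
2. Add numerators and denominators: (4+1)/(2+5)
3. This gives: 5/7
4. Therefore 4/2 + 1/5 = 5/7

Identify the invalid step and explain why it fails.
Step 2: Add numerators and denominators: (4+1)/(2+5)

Step 2 incorrectly adds fractions by separately adding numerators and denominators. This is wrong. The correct method requires a common denominator: 4/2 + 1/5 = (4×5 + 1×2)/(2×5) = 22/10 = 11/5. The method used gives 5/7, which is different.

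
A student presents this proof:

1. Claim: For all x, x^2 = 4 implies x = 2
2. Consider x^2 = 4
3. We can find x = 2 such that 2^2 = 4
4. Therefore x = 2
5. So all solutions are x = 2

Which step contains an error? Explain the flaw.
Step 4: Therefore x = 2

Step 4 incorrectly concludes that x = 2 is the only solution. The proof shows that x = 2 is A solution (existence), but does not show it is the ONLY solution (uniqueness). In fact, x = -2 is also a solution since (-2)^2 = 4. Finding one solution doesn't prove there are no others.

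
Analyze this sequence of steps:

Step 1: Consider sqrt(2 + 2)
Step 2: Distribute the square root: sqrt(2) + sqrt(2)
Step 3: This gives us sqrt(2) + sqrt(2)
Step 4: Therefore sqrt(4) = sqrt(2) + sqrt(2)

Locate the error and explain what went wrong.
Step 2: Distribute the square root: sqrt(2) + sqrt(2)

Step 2 incorrectly 'distributes' the square root over addition. The square root function does not distribute: sqrt(a + b) ≠ sqrt(a) + sqrt(b). In fact, sqrt(2 + 2) = sqrt(4) ≈ 2.0000, while sqrt(2) + sqrt(2) ≈ 2.8284.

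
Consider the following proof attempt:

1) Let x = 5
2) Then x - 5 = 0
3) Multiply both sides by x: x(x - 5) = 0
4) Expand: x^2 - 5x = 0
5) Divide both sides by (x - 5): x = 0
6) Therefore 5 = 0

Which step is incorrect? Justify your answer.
Step 5: Divide both sides by (x - 5): x = 0

Step 5 divides both sides by (x - 5). However, since x = 5, we have (x - 5) = 0. Division by zero is undefined, making this step invalid.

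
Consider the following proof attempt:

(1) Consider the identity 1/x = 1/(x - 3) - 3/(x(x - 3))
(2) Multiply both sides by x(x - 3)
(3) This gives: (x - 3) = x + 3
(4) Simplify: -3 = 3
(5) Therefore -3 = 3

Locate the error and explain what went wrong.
Step 3: This gives: (x - 3) = x + 3

Step 3 makes a sign error when clearing denominators. Multiplying -3/(x(x - 3)) by x(x - 3) gives -3, not +3. The correct result is (x - 3) = x - 3, which is trivially true, not (x - 3) = x + 3. (Step 1 is a valid identity: 1/(x - 3) - 3/(x(x - 3)) = (x - 3)/(x(x - 3)) = 1/x.)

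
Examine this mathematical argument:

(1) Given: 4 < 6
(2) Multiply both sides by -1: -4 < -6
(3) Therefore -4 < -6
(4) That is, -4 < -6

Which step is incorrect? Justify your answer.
Step 2: Multiply both sides by -1: -4 < -6

Step 2 multiplies both sides by -1 but fails to reverse the inequality sign. When multiplying (or dividing) an inequality by a negative number, the direction must be reversed. Since 4 < 6, we should get -4 > -6, i.e., -4 > -6.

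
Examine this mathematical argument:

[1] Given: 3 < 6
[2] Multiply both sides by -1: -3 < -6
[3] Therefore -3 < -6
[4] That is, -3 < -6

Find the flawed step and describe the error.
Step 2: Multiply both sides by -1: -3 < -6

Step 2 multiplies both sides by -1 but fails to reverse the inequality sign. When multiplying (or dividing) an inequality by a negative number, the direction must be reversed. Since 3 < 6, we should get -3 > -6, i.e., -3 > -6.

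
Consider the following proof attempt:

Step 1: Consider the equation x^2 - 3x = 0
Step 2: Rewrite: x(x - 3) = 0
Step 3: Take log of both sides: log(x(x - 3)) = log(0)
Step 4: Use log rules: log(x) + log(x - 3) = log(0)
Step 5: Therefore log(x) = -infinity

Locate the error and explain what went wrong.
Step 3: Take log of both sides: log(x(x - 3)) = log(0)

Step 3 takes the logarithm of both sides, resulting in log(0) on the right side. The logarithm is only defined for positive numbers; log(0) is undefined (approaches negative infinity). This operation is invalid.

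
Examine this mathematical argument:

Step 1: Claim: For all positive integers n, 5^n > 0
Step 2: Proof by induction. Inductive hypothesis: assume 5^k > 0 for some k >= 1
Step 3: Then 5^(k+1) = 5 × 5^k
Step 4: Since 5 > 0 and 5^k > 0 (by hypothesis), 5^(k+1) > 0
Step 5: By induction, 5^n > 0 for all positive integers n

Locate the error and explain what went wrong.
Step 5: By induction, 5^n > 0 for all positive integers n

Step 5 concludes the proof by induction, but no base case was ever established. A valid induction proof requires: (1) a base case proving 5^1 > 0, and (2) an inductive step showing IF 5^k > 0 THEN 5^(k+1) > 0. Steps 2-4 correctly establish the inductive step, but without the base case the conclusion in step 5 does not follow.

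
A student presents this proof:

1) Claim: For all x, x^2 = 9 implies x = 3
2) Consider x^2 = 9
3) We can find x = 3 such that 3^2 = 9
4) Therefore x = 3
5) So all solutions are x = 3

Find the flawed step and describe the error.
Step 4: Therefore x = 3

Step 4 incorrectly concludes that x = 3 is the only solution. The proof shows that x = 3 is A solution (existence), but does not show it is the ONLY solution (uniqueness). In fact, x = -3 is also a solution since (-3)^2 = 9. Finding one solution doesn't prove there are no others.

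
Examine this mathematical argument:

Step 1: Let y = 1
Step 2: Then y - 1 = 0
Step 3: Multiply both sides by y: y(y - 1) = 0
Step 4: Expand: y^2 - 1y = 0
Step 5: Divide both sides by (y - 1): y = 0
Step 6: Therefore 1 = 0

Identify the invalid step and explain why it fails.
Step 5: Divide both sides by (y - 1): y = 0

Step 5 divides both sides by (y - 1). However, since y = 1, we have (y - 1) = 0. Division by zero is undefined, making this step invalid.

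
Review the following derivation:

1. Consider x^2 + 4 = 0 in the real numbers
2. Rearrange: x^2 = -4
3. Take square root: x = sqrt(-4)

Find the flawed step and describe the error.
Step 3: Take square root: x = sqrt(-4)

Step 3 takes the square root of -4, which is negative. In the real number system, the square root of a negative number is undefined. The equation x^2 + 4 = 0 has no real solutions. Square roots of negative numbers only exist in the complex numbers.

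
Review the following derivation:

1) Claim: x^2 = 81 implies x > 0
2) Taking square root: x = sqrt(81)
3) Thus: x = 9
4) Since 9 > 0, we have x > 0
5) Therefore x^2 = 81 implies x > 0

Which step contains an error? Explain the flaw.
Step 2: Taking square root: x = sqrt(81)

Step 2 takes the square root and assumes the positive root only. The equation x^2 = 81 actually has two solutions: x = 9 and x = -9. The proof silently assumes x > 0 without justification, then uses this assumption to conclude x > 0, which is circular. The counterexample x = -9 shows the claim is false.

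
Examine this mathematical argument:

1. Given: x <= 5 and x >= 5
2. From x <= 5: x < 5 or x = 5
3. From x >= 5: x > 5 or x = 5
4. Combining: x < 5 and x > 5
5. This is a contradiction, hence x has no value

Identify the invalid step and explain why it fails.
Step 4: Combining: x < 5 and x > 5

Step 4 incorrectly combines the conditions. From x <= 5 and x >= 5, the intersection is x = 5. The error treats the 'or' cases as 'and' requirements. The correct conclusion is that x = 5 is the unique solution, not that no solution exists.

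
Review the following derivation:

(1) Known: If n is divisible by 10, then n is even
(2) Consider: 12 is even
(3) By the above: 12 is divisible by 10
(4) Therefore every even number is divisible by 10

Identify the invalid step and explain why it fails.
Step 3: By the above: 12 is divisible by 10

Step 3 commits the fallacy of affirming the consequent. The known fact 'divisible by 10 → even' does NOT imply 'even → divisible by 10'. That would be the converse, which is false. For example, 12 is even but 12 ÷ 10 = 1.20, which is not an integer.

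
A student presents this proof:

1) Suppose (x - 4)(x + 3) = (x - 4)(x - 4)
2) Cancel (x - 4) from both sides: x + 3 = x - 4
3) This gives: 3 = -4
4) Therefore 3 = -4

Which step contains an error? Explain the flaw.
Step 2: Cancel (x - 4) from both sides: x + 3 = x - 4

Step 2 cancels (x - 4) from both sides. This is only valid if (x - 4) ≠ 0, i.e., x ≠ 4. When x = 4, both sides equal zero regardless of the other factors. The correct approach requires considering x = 4 as a separate case.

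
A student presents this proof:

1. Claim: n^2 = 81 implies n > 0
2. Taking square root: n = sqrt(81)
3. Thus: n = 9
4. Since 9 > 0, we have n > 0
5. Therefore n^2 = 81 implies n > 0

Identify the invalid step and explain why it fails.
Step 2: Taking square root: n = sqrt(81)

Step 2 takes the square root and assumes the positive root only. The equation n^2 = 81 actually has two solutions: n = 9 and n = -9. The proof silently assumes n > 0 without justification, then uses this assumption to conclude n > 0, which is circular. The counterexample n = -9 shows the claim is false.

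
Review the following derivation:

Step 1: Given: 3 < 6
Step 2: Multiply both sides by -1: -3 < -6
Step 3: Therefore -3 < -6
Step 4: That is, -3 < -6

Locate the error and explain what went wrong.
Step 2: Multiply both sides by -1: -3 < -6

Step 2 multiplies both sides by -1 but fails to reverse the inequality sign. When multiplying (or dividing) an inequality by a negative number, the direction must be reversed. Since 3 < 6, we should get -3 > -6, i.e., -3 > -6.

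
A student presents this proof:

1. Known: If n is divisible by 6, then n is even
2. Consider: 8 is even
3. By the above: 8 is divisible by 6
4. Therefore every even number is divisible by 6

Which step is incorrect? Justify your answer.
Step 3: By the above: 8 is divisible by 6

Step 3 commits the fallacy of affirming the consequent. The known fact 'divisible by 6 → even' does NOT imply 'even → divisible by 6'. That would be the converse, which is false. For example, 8 is even but 8 ÷ 6 = 1.33, which is not an integer.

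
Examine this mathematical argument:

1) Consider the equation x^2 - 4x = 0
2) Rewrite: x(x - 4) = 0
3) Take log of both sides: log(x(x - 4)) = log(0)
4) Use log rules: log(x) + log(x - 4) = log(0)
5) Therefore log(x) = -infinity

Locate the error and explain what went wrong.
Step 3: Take log of both sides: log(x(x - 4)) = log(0)

Step 3 takes the logarithm of both sides, resulting in log(0) on the right side. The logarithm is only defined for positive numbers; log(0) is undefined (approaches negative infinity). This operation is invalid.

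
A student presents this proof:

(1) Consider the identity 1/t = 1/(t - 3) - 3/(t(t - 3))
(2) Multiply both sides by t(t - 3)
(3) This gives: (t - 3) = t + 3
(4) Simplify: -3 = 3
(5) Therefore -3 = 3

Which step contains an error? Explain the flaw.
Step 3: This gives: (t - 3) = t + 3

Step 3 makes a sign error when clearing denominators. Multiplying -3/(t(t - 3)) by t(t - 3) gives -3, not +3. The correct result is (t - 3) = t - 3, which is trivially true, not (t - 3) = t + 3. (Step 1 is a valid identity: 1/(t - 3) - 3/(t(t - 3)) = (t - 3)/(t(t - 3)) = 1/t.)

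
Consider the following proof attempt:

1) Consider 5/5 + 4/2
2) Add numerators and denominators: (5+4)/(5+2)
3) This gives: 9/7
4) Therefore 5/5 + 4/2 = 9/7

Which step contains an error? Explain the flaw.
Step 2: Add numerators and denominators: (5+4)/(5+2)

Step 2 incorrectly adds fractions by separately adding numerators and denominators. This is wrong. The correct method requires a common denominator: 5/5 + 4/2 = (5×2 + 4×5)/(5×2) = 30/10 = 3. The method used gives 9/7, which is different.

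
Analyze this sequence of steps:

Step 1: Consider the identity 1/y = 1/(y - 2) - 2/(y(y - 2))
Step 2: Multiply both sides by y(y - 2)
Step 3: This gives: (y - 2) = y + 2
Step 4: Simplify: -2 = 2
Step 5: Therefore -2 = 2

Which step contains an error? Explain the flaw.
Step 3: This gives: (y - 2) = y + 2

Step 3 makes a sign error when clearing denominators. Multiplying -2/(y(y - 2)) by y(y - 2) gives -2, not +2. The correct result is (y - 2) = y - 2, which is trivially true, not (y - 2) = y + 2. (Step 1 is a valid identity: 1/(y - 2) - 2/(y(y - 2)) = (y - 2)/(y(y - 2)) = 1/y.)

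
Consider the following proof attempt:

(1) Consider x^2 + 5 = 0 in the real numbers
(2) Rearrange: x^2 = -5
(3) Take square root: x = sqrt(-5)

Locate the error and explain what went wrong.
Step 3: Take square root: x = sqrt(-5)

Step 3 takes the square root of -5, which is negative. In the real number system, the square root of a negative number is undefined. The equation x^2 + 5 = 0 has no real solutions. Square roots of negative numbers only exist in the complex numbers.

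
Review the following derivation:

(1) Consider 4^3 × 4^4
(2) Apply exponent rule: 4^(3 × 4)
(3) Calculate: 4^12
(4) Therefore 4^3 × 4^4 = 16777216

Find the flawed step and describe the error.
Step 2: Apply exponent rule: 4^(3 × 4)

Step 2 incorrectly states that a^b × a^c = a^(b×c). The correct rule is a^b × a^c = a^(b+c). The actual value is 4^3 × 4^4 = 4^7 = 16384, not 4^12 = 16777216.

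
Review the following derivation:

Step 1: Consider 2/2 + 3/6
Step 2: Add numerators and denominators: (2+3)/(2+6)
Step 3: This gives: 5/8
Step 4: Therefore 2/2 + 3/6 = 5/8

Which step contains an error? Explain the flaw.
Step 2: Add numerators and denominators: (2+3)/(2+6)

Step 2 incorrectly adds fractions by separately adding numerators and denominators. This is wrong. The correct method requires a common denominator: 2/2 + 3/6 = (2×6 + 3×2)/(2×6) = 18/12 = 3/2. The method used gives 5/8, which is different.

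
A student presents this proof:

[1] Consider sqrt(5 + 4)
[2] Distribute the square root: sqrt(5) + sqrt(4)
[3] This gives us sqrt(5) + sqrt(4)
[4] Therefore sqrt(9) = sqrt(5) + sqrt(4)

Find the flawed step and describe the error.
Step 2: Distribute the square root: sqrt(5) + sqrt(4)

Step 2 incorrectly 'distributes' the square root over addition. The square root function does not distribute: sqrt(a + b) ≠ sqrt(a) + sqrt(b). In fact, sqrt(5 + 4) = sqrt(9) ≈ 3.0000, while sqrt(5) + sqrt(4) ≈ 4.2361.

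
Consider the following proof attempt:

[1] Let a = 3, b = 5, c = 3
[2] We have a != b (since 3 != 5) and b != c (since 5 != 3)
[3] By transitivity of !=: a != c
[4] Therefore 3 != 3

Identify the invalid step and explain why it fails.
Step 3: By transitivity of !=: a != c

Step 3 incorrectly applies transitivity to the '!=' relation. Transitivity states: if a R b and b R c, then a R c. However, '!=' is not transitive. Counterexample: 3 != 5 and 5 != 3, but 3 = 3 (both equal 3). Transitivity holds for relations like <, <=, =, but not for !=.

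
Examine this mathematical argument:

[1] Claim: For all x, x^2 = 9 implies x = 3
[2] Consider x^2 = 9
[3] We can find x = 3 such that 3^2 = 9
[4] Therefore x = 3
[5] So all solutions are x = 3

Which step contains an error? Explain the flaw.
Step 4: Therefore x = 3

Step 4 incorrectly concludes that x = 3 is the only solution. The proof shows that x = 3 is A solution (existence), but does not show it is the ONLY solution (uniqueness). In fact, x = -3 is also a solution since (-3)^2 = 9. Finding one solution doesn't prove there are no others.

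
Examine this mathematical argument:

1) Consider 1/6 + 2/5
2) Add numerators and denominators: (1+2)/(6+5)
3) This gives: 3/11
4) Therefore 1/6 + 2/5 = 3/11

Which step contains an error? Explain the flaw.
Step 2: Add numerators and denominators: (1+2)/(6+5)

Step 2 incorrectly adds fractions by separately adding numerators and denominators. This is wrong. The correct method requires a common denominator: 1/6 + 2/5 = (1×5 + 2×6)/(6×5) = 17/30 = 17/30. The method used gives 3/11, which is different.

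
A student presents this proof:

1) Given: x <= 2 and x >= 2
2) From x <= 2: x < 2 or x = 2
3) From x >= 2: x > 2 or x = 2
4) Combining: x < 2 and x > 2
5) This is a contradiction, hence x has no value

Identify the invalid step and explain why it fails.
Step 4: Combining: x < 2 and x > 2

Step 4 incorrectly combines the conditions. From x <= 2 and x >= 2, the intersection is x = 2. The error treats the 'or' cases as 'and' requirements. The correct conclusion is that x = 2 is the unique solution, not that no solution exists.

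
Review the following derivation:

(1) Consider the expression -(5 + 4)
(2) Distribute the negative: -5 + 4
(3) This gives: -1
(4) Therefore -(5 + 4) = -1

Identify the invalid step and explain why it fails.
Step 2: Distribute the negative: -5 + 4

Step 2 incorrectly distributes the negative sign. The correct distribution is -(5 + 4) = -5 - 4 = -9. The negative must be applied to both terms, not just the first. The error treats -(5 + 4) as -5 + 4, which equals -1 instead of -9.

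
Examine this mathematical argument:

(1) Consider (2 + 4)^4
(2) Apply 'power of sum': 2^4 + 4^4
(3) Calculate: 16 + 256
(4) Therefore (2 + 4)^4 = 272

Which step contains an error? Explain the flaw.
Step 2: Apply 'power of sum': 2^4 + 4^4

Step 2 incorrectly applies a non-existent rule '(a+b)^n = a^n + b^n'. This is false in general. The correct expansion uses the binomial theorem. The actual value is (2 + 4)^4 = 6^4 = 1296, not 272.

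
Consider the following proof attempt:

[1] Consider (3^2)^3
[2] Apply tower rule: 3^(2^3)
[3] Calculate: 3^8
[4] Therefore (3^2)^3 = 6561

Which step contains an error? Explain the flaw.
Step 2: Apply tower rule: 3^(2^3)

Step 2 incorrectly states that (a^b)^c = a^(b^c). The correct rule is (a^b)^c = a^(b×c). The actual value is (3^2)^3 = 3^6 = 729, not 3^8 = 6561.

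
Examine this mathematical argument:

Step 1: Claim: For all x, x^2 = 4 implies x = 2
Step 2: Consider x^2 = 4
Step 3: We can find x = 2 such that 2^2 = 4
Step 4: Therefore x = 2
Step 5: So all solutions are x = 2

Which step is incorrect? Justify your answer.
Step 4: Therefore x = 2

Step 4 incorrectly concludes that x = 2 is the only solution. The proof shows that x = 2 is A solution (existence), but does not show it is the ONLY solution (uniqueness). In fact, x = -2 is also a solution since (-2)^2 = 4. Finding one solution doesn't prove there are no others.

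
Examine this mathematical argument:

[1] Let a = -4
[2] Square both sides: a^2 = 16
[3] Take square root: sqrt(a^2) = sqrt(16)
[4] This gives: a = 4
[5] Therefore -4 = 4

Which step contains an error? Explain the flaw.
Step 4: This gives: a = 4

Step 4 incorrectly states that sqrt(a^2) = a. The correct identity is sqrt(a^2) = |a|. Since a = -4 < 0, we have sqrt(a^2) = |-4| = 4, not a = -4.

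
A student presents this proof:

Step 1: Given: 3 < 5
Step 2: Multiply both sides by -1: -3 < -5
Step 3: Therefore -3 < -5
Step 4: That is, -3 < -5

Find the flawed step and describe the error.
Step 2: Multiply both sides by -1: -3 < -5

Step 2 multiplies both sides by -1 but fails to reverse the inequality sign. When multiplying (or dividing) an inequality by a negative number, the direction must be reversed. Since 3 < 5, we should get -3 > -5, i.e., -3 > -5.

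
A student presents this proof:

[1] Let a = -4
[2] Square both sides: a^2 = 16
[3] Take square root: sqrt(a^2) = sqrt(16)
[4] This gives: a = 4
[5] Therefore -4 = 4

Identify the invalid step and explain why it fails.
Step 4: This gives: a = 4

Step 4 incorrectly states that sqrt(a^2) = a. The correct identity is sqrt(a^2) = |a|. Since a = -4 < 0, we have sqrt(a^2) = |-4| = 4, not a = -4.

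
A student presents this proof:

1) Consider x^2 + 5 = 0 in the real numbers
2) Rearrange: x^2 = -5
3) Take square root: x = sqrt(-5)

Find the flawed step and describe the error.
Step 3: Take square root: x = sqrt(-5)

Step 3 takes the square root of -5, which is negative. In the real number system, the square root of a negative number is undefined. The equation x^2 + 5 = 0 has no real solutions. Square roots of negative numbers only exist in the complex numbers.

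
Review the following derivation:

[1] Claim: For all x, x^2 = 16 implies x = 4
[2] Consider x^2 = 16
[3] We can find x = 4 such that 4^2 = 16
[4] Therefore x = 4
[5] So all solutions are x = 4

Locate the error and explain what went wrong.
Step 4: Therefore x = 4

Step 4 incorrectly concludes that x = 4 is the only solution. The proof shows that x = 4 is A solution (existence), but does not show it is the ONLY solution (uniqueness). In fact, x = -4 is also a solution since (-4)^2 = 16. Finding one solution doesn't prove there are no others.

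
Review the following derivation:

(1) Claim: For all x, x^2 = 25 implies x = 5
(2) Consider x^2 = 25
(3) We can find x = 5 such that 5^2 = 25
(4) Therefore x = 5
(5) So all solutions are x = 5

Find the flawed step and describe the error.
Step 4: Therefore x = 5

Step 4 incorrectly concludes that x = 5 is the only solution. The proof shows that x = 5 is A solution (existence), but does not show it is the ONLY solution (uniqueness). In fact, x = -5 is also a solution since (-5)^2 = 25. Finding one solution doesn't prove there are no others.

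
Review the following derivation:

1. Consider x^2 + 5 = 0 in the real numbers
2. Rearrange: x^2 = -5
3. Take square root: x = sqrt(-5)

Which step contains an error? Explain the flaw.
Step 3: Take square root: x = sqrt(-5)

Step 3 takes the square root of -5, which is negative. In the real number system, the square root of a negative number is undefined. The equation x^2 + 5 = 0 has no real solutions. Square roots of negative numbers only exist in the complex numbers.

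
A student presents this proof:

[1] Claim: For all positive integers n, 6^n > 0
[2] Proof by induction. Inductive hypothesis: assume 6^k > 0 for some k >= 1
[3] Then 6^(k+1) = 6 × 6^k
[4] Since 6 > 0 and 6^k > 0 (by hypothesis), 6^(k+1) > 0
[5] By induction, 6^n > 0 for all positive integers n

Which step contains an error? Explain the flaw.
Step 5: By induction, 6^n > 0 for all positive integers n

Step 5 concludes the proof by induction, but no base case was ever established. A valid induction proof requires: (1) a base case proving 6^1 > 0, and (2) an inductive step showing IF 6^k > 0 THEN 6^(k+1) > 0. Steps 2-4 correctly establish the inductive step, but without the base case the conclusion in step 5 does not follow.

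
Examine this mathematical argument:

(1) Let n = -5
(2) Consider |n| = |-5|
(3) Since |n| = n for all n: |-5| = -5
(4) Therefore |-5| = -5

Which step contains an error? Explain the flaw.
Step 3: Since |n| = n for all n: |-5| = -5

Step 3 incorrectly states that |n| = n for all n. The correct definition is |n| = n when n >= 0, and |n| = -n when n < 0. Since -5 < 0, we have |-5| = -(-5) = 5, not -5.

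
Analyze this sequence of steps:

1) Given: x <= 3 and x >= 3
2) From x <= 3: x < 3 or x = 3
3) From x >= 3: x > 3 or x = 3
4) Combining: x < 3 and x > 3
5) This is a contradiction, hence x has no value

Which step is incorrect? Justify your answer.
Step 4: Combining: x < 3 and x > 3

Step 4 incorrectly combines the conditions. From x <= 3 and x >= 3, the intersection is x = 3. The error treats the 'or' cases as 'and' requirements. The correct conclusion is that x = 3 is the unique solution, not that no solution exists.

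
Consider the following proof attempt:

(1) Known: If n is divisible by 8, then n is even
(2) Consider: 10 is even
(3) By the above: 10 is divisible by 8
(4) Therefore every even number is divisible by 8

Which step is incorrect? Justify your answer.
Step 3: By the above: 10 is divisible by 8

Step 3 commits the fallacy of affirming the consequent. The known fact 'divisible by 8 → even' does NOT imply 'even → divisible by 8'. That would be the converse, which is false. For example, 10 is even but 10 ÷ 8 = 1.25, which is not an integer.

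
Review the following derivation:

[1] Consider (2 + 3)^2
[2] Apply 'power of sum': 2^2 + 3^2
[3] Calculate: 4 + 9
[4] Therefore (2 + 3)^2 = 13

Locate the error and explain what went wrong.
Step 2: Apply 'power of sum': 2^2 + 3^2

Step 2 incorrectly applies a non-existent rule '(a+b)^n = a^n + b^n'. This is false in general. The correct expansion uses the binomial theorem. The actual value is (2 + 3)^2 = 5^2 = 25, not 13.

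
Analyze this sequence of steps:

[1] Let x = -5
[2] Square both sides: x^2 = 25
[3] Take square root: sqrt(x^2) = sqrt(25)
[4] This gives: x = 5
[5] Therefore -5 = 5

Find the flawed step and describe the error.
Step 4: This gives: x = 5

Step 4 incorrectly states that sqrt(x^2) = x. The correct identity is sqrt(x^2) = |x|. Since x = -5 < 0, we have sqrt(x^2) = |-5| = 5, not x = -5.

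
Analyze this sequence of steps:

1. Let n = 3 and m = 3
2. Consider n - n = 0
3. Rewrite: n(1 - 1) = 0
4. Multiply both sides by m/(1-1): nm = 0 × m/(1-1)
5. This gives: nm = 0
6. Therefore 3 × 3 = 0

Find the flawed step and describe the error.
Step 4: Multiply both sides by m/(1-1): nm = 0 × m/(1-1)

Step 4 multiplies both sides by m/(1-1). However, 1-1 = 0, so this is multiplication by m/0, which is undefined. We cannot multiply by an undefined expression.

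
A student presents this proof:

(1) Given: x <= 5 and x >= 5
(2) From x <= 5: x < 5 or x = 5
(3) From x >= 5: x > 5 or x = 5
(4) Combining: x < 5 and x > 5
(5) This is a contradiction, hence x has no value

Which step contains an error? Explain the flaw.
Step 4: Combining: x < 5 and x > 5

Step 4 incorrectly combines the conditions. From x <= 5 and x >= 5, the intersection is x = 5. The error treats the 'or' cases as 'and' requirements. The correct conclusion is that x = 5 is the unique solution, not that no solution exists.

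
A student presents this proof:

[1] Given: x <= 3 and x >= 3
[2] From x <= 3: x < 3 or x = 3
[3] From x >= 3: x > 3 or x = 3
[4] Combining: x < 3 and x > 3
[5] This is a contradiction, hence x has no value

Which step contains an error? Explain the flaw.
Step 4: Combining: x < 3 and x > 3

Step 4 incorrectly combines the conditions. From x <= 3 and x >= 3, the intersection is x = 3. The error treats the 'or' cases as 'and' requirements. The correct conclusion is that x = 3 is the unique solution, not that no solution exists.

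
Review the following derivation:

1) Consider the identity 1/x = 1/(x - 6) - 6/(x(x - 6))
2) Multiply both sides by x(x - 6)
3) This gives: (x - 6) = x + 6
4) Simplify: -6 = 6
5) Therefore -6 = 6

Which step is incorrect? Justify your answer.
Step 3: This gives: (x - 6) = x + 6

Step 3 makes a sign error when clearing denominators. Multiplying -6/(x(x - 6)) by x(x - 6) gives -6, not +6. The correct result is (x - 6) = x - 6, which is trivially true, not (x - 6) = x + 6. (Step 1 is a valid identity: 1/(x - 6) - 6/(x(x - 6)) = (x - 6)/(x(x - 6)) = 1/x.)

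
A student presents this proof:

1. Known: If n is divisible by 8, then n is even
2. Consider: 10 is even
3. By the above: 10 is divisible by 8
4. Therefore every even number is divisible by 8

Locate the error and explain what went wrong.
Step 3: By the above: 10 is divisible by 8

Step 3 commits the fallacy of affirming the consequent. The known fact 'divisible by 8 → even' does NOT imply 'even → divisible by 8'. That would be the converse, which is false. For example, 10 is even but 10 ÷ 8 = 1.25, which is not an integer.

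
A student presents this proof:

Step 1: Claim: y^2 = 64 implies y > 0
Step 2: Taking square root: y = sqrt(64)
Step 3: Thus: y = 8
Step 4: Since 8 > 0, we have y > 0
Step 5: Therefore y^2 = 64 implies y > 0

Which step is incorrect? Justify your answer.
Step 2: Taking square root: y = sqrt(64)

Step 2 takes the square root and assumes the positive root only. The equation y^2 = 64 actually has two solutions: y = 8 and y = -8. The proof silently assumes y > 0 without justification, then uses this assumption to conclude y > 0, which is circular. The counterexample y = -8 shows the claim is false.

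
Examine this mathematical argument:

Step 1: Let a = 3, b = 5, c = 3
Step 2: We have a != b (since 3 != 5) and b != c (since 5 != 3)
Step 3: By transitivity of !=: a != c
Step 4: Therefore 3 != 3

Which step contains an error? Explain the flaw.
Step 3: By transitivity of !=: a != c

Step 3 incorrectly applies transitivity to the '!=' relation. Transitivity states: if a R b and b R c, then a R c. However, '!=' is not transitive. Counterexample: 3 != 5 and 5 != 3, but 3 = 3 (both equal 3). Transitivity holds for relations like <, <=, =, but not for !=.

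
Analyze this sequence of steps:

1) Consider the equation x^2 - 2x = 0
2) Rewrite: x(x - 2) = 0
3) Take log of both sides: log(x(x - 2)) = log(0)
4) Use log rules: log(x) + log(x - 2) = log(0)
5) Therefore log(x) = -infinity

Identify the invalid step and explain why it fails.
Step 3: Take log of both sides: log(x(x - 2)) = log(0)

Step 3 takes the logarithm of both sides, resulting in log(0) on the right side. The logarithm is only defined for positive numbers; log(0) is undefined (approaches negative infinity). This operation is invalid.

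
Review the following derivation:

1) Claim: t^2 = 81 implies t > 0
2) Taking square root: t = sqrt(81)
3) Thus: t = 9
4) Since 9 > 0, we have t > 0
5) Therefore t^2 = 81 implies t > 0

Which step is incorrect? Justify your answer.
Step 2: Taking square root: t = sqrt(81)

Step 2 takes the square root and assumes the positive root only. The equation t^2 = 81 actually has two solutions: t = 9 and t = -9. The proof silently assumes t > 0 without justification, then uses this assumption to conclude t > 0, which is circular. The counterexample t = -9 shows the claim is false.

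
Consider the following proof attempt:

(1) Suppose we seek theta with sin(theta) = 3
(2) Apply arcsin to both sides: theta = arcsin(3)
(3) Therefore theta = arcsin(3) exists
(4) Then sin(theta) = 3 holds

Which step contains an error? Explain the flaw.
Step 2: Apply arcsin to both sides: theta = arcsin(3)

Step 2 applies arcsin to 3. However, arcsin(x) is only defined for x in [-1, 1] because sin(theta) can only produce values in that range. Since |3| > 1, arcsin(3) is undefined. There is no angle whose sine equals 3.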